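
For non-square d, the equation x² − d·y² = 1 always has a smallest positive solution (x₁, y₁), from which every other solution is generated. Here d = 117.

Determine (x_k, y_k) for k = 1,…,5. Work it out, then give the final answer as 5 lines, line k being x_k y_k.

[10; 1,4,2,4,1,20] for √117; ℓ=6 ⇒ convergent index 5
k=0  a_k=10  p_k/q_k = 10/1
…
k=2  a_k=4  p_k/q_k = 54/5
…
k=4  a_k=4  p_k/q_k = 530/49
k=5  a_k=1  p_k/q_k = 649/60
→ (649, 60).  Check: 649²=421201, 117·60²=421200, difference 1.
(x_2, y_2) = (649·649 + 117·60·60, 649·60 + 60·649) = (842401, 77880)
(x_3, y_3) = (649·842401 + 117·60·77880, 649·77880 + 60·842401) = (1093435849, 101088180)
(x_4, y_4) = (649·1093435849 + 117·60·101088180, 649·101088180 + 60·1093435849) = (1419278889601, 131212379760)
(x_5, y_5) = (649·1419278889601 + 117·60·131212379760, 649·131212379760 + 60·1419278889601) = (1842222905266249, 170313567840300)

649 60
842401 77880
1093435849 101088180
1419278889601 131212379760
1842222905266249 170313567840300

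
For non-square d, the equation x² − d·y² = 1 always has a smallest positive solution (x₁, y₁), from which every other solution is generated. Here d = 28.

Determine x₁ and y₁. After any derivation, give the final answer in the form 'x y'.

127 24

[5; 3,2,3,10] for √28; ℓ=4 ⇒ convergent index 3
step 0: (5, 1)  from 5·(1,0) + (0,1)
step 1: (16, 3)  from 3·(5,1) + (1,0)
step 2: (37, 7)  from 2·(16,3) + (5,1)
step 3: (127, 24)  from 3·(37,7) + (16,3)
fundamental: x₁=127, y₁=24  (since 16129 − 28·576 = 1)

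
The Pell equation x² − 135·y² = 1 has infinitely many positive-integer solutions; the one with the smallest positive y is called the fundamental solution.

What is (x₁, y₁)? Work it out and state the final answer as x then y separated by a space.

√135 = [11; 1,1,1,1,1,1,1,22, …], period ℓ=8 (even) → k=7
step 0: (11, 1)  from 11·(1,0) + (0,1)
…
step 2: (23, 2)  from 1·(12,1) + (11,1)
…
step 4: (58, 5)  from 1·(35,3) + (23,2)
…
step 6: (151, 13)  from 1·(93,8) + (58,5)
step 7: (244, 21)  from 1·(151,13) + (93,8)
(x₁, y₁) = (244, 21);  244² − 135·21² = 1 ✓

244 21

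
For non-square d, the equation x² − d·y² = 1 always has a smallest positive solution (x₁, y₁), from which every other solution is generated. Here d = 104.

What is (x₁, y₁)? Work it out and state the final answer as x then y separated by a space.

51 5

√104 = [10; 5,20, …], period ℓ=2 (even) → k=1
step 0: (10, 1)  from 10·(1,0) + (0,1)
step 1: (51, 5)  from 5·(10,1) + (1,0)
fundamental: x₁=51, y₁=5  (since 2601 − 104·25 = 1)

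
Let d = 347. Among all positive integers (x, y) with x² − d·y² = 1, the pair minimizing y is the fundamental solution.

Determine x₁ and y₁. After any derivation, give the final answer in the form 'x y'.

√347 → a₀=18, period (1,1,1,2,4,…,1,1,36); ℓ=14 even so k=13
i=0: a=18 ⇒ p=18, q=1
i=1: a=1 ⇒ p=19, q=1
…
i=4: a=2 ⇒ p=149, q=8
i=5: a=4 ⇒ p=652, q=35
…
i=7: a=17 ⇒ p=14269, q=766
i=8: a=1 ⇒ p=15070, q=809
…
i=11: a=1 ⇒ p=238717, q=12815
i=12: a=1 ⇒ p=402885, q=21628
i=13: a=1 ⇒ p=641602, q=34443
fundamental: x₁=641602, y₁=34443  (since 411653126404 − 347·1186320249 = 1)

641602 34443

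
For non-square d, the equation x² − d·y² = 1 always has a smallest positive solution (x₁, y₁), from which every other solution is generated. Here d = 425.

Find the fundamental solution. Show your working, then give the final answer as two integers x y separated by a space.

143649 6968

d=425: √d = [20; 1,1,1,1,1,1,40] (ℓ=7, odd), read p_13/q_13
i=0: a=20 ⇒ p=20, q=1
…
i=2: a=1 ⇒ p=41, q=2
i=3: a=1 ⇒ p=62, q=3
…
i=5: a=1 ⇒ p=165, q=8
…
i=7: a=40 ⇒ p=10885, q=528
…
i=11: a=1 ⇒ p=55229, q=2679
i=12: a=1 ⇒ p=88420, q=4289
i=13: a=1 ⇒ p=143649, q=6968
→ (143649, 6968).  Check: 143649²=20635035201, 425·6968²=20635035200, difference 1.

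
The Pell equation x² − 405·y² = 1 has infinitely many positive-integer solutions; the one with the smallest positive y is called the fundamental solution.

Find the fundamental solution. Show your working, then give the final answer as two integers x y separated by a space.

161 8

d=405: √d = [20; 8,40] (ℓ=2, even), read p_1/q_1
k=0  a_k=20  p_k/q_k = 20/1
k=1  a_k=8  p_k/q_k = 161/8
(x₁, y₁) = (161, 8);  161² − 405·8² = 1 ✓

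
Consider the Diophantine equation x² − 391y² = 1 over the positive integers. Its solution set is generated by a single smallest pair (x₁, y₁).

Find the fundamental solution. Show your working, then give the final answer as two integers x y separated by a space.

√391 → a₀=19, period (1,3,2,2,1,…,3,1,38); ℓ=16 even so k=15
k=0  a_k=19  p_k/q_k = 19/1
…
k=3  a_k=2  p_k/q_k = 178/9
k=4  a_k=2  p_k/q_k = 435/22
k=5  a_k=1  p_k/q_k = 613/31
k=6  a_k=1  p_k/q_k = 1048/53
k=7  a_k=2  p_k/q_k = 2709/137
k=8  a_k=19  p_k/q_k = 52519/2656
…
k=11  a_k=1  p_k/q_k = 268013/13554
…
k=13  a_k=2  p_k/q_k = 1660597/83980
k=14  a_k=3  p_k/q_k = 5678083/287153
k=15  a_k=1  p_k/q_k = 7338680/371133
→ (7338680, 371133).  Check: 7338680²=53856224142400, 391·371133²=53856224142399, difference 1.

7338680 371133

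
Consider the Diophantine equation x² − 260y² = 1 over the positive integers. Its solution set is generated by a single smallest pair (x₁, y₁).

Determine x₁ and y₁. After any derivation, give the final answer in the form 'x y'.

√260 = [16; 8,32, …], period ℓ=2 (even) → k=1
step 0: (16, 1)  from 16·(1,0) + (0,1)
step 1: (129, 8)  from 8·(16,1) + (1,0)
(x₁, y₁) = (129, 8);  129² − 260·8² = 1 ✓

129 8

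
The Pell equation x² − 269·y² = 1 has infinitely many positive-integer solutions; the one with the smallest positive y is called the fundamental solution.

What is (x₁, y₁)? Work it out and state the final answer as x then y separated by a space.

[16; 2,2,32] for √269; ℓ=3 ⇒ convergent index 5
a_0=16:  p_0=16·1+0=16,  q_0=16·0+1=1
a_1=2:  p_1=2·16+1=33,  q_1=2·1+0=2
a_2=2:  p_2=2·33+16=82,  q_2=2·2+1=5
…
a_4=2:  p_4=2·2657+82=5396,  q_4=2·162+5=329
a_5=2:  p_5=2·5396+2657=13449,  q_5=2·329+162=820
→ (13449, 820).  Check: 13449²=180875601, 269·820²=180875600, difference 1.

13449 820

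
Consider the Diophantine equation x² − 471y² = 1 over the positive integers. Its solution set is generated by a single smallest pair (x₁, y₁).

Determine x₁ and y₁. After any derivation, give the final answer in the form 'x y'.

7838695 361188

√471 = [21; 1,2,2,1,3,…,2,1,42, …], period ℓ=14 (even) → k=13
i=0: a=21 ⇒ p=21, q=1
i=1: a=1 ⇒ p=22, q=1
…
i=3: a=2 ⇒ p=152, q=7
…
i=6: a=4 ⇒ p=3429, q=158
i=7: a=14 ⇒ p=48809, q=2249
i=8: a=4 ⇒ p=198665, q=9154
…
i=12: a=2 ⇒ p=5506953, q=253747
i=13: a=1 ⇒ p=7838695, q=361188
→ (7838695, 361188).  Check: 7838695²=61445139303025, 471·361188²=61445139303024, difference 1.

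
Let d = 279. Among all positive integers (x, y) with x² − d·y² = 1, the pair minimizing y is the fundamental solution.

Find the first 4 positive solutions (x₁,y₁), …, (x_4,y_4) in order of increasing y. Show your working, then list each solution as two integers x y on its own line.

√279 = [16; 1,2,2,1,2,2,1,32, …], period ℓ=8 (even) → k=7
step 0: (16, 1)  from 16·(1,0) + (0,1)
…
step 2: (50, 3)  from 2·(17,1) + (16,1)
step 3: (117, 7)  from 2·(50,3) + (17,1)
…
step 5: (451, 27)  from 2·(167,10) + (117,7)
step 6: (1069, 64)  from 2·(451,27) + (167,10)
step 7: (1520, 91)  from 1·(1069,64) + (451,27)
fundamental: x₁=1520, y₁=91  (since 2310400 − 279·8281 = 1)
(x_2, y_2) = (1520·1520 + 279·91·91, 1520·91 + 91·1520) = (4620799, 276640)
(x_3, y_3) = (1520·4620799 + 279·91·276640, 1520·276640 + 91·4620799) = (14047227440, 840985509)
(x_4, y_4) = (1520·14047227440 + 279·91·840985509, 1520·840985509 + 91·14047227440) = (42703566796801, 2556595670720)

1520 91
4620799 276640
14047227440 840985509
42703566796801 2556595670720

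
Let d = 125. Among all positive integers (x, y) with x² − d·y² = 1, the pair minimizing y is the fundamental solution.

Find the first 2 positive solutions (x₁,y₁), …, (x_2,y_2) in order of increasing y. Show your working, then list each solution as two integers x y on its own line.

930249 83204
1730726404001 154800875592

√125 = [11; 5,1,1,5,22, …], period ℓ=5 (odd) → k=9
i=0: a=11 ⇒ p=11, q=1
i=1: a=5 ⇒ p=56, q=5
i=2: a=1 ⇒ p=67, q=6
…
i=4: a=5 ⇒ p=682, q=61
i=5: a=22 ⇒ p=15127, q=1353
…
i=7: a=1 ⇒ p=91444, q=8179
i=8: a=1 ⇒ p=167761, q=15005
i=9: a=5 ⇒ p=930249, q=83204
→ (930249, 83204).  Check: 930249²=865363202001, 125·83204²=865363202000, difference 1.
n=2: (930249,83204)∘(930249,83204) = (930249·930249+125·83204·83204, 930249·83204+83204·930249) = (1730726404001,154800875592)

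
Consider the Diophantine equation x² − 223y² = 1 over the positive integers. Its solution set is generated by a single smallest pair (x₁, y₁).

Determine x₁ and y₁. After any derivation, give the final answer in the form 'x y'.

[14; 1,13,1,28] for √223; ℓ=4 ⇒ convergent index 3
a_0=14:  p_0=14·1+0=14,  q_0=14·0+1=1
a_1=1:  p_1=1·14+1=15,  q_1=1·1+0=1
a_2=13:  p_2=13·15+14=209,  q_2=13·1+1=14
a_3=1:  p_3=1·209+15=224,  q_3=1·14+1=15
(x₁, y₁) = (224, 15);  224² − 223·15² = 1 ✓

224 15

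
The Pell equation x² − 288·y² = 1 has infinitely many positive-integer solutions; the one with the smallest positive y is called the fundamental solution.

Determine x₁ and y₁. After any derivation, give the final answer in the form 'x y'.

17 1

[16; 1,32] for √288; ℓ=2 ⇒ convergent index 1
i=0: a=16 ⇒ p=16, q=1
i=1: a=1 ⇒ p=17, q=1
→ (17, 1).  Check: 17²=289, 288·1²=288, difference 1.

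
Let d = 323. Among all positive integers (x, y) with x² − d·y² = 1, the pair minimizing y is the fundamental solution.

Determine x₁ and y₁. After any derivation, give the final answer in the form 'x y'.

√323 = [17; 1,34, …], period ℓ=2 (even) → k=1
i=0: a=17 ⇒ p=17, q=1
i=1: a=1 ⇒ p=18, q=1
(x₁, y₁) = (18, 1);  18² − 323·1² = 1 ✓

18 1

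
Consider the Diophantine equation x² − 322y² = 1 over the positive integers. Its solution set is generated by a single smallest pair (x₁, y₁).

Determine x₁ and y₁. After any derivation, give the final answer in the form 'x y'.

323 18

d=322: √d = [17; 1,16,1,34] (ℓ=4, even), read p_3/q_3
step 0: (17, 1)  from 17·(1,0) + (0,1)
…
step 2: (305, 17)  from 16·(18,1) + (17,1)
step 3: (323, 18)  from 1·(305,17) + (18,1)
fundamental: x₁=323, y₁=18  (since 104329 − 322·324 = 1)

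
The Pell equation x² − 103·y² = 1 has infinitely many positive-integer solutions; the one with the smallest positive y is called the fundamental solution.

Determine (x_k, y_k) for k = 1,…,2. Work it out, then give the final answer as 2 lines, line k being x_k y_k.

227528 22419
103537981567 10201900464

d=103: √d = [10; 6,1,2,1,1,9,1,1,2,1,6,20] (ℓ=12, even), read p_11/q_11
i=0: a=10 ⇒ p=10, q=1
…
i=10: a=1 ⇒ p=33877, q=3338
i=11: a=6 ⇒ p=227528, q=22419
(x₁, y₁) = (227528, 22419);  227528² − 103·22419² = 1 ✓
(x_2, y_2) = (227528·227528 + 103·22419·22419, 227528·22419 + 22419·227528) = (103537981567, 10201900464)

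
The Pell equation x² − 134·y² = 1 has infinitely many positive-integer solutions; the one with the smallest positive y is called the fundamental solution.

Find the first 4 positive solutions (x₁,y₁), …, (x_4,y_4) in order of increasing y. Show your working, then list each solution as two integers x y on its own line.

√134 = [11; 1,1,2,1,3,…,1,1,22, …], period ℓ=14 (even) → k=13
a_0=11:  p_0=11·1+0=11,  q_0=11·0+1=1
a_1=1:  p_1=1·11+1=12,  q_1=1·1+0=1
a_2=1:  p_2=1·12+11=23,  q_2=1·1+1=2
…
a_7=10:  p_7=10·382+301=4121,  q_7=10·33+26=356
a_8=1:  p_8=1·4121+382=4503,  q_8=1·356+33=389
…
a_10=1:  p_10=1·17630+4503=22133,  q_10=1·1523+389=1912
a_11=2:  p_11=2·22133+17630=61896,  q_11=2·1912+1523=5347
a_12=1:  p_12=1·61896+22133=84029,  q_12=1·5347+1912=7259
a_13=1:  p_13=1·84029+61896=145925,  q_13=1·7259+5347=12606
(x₁, y₁) = (145925, 12606);  145925² − 134·12606² = 1 ✓
(145925+12606√134)^2 = 42588211249 + 3679061100√134
(145925+12606√134)^3 = 12429369452874725 + 1073733982022394√134
(145925+12606√134)^4 = 3627511474778900280001 + 313369262649556627800√134

145925 12606
42588211249 3679061100
12429369452874725 1073733982022394
3627511474778900280001 313369262649556627800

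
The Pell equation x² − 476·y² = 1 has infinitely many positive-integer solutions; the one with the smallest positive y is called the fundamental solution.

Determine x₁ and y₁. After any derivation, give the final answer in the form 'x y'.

[21; 1,4,2,10,2,4,1,42] for √476; ℓ=8 ⇒ convergent index 7
i=0: a=21 ⇒ p=21, q=1
i=1: a=1 ⇒ p=22, q=1
…
i=4: a=10 ⇒ p=2509, q=115
i=5: a=2 ⇒ p=5258, q=241
i=6: a=4 ⇒ p=23541, q=1079
i=7: a=1 ⇒ p=28799, q=1320
(x₁, y₁) = (28799, 1320);  28799² − 476·1320² = 1 ✓

28799 1320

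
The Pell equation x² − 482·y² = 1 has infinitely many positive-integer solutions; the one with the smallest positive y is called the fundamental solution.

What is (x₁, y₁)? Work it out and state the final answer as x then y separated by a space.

√482 = [21; 1,20,1,42, …], period ℓ=4 (even) → k=3
k=0  a_k=21  p_k/q_k = 21/1
k=1  a_k=1  p_k/q_k = 22/1
k=2  a_k=20  p_k/q_k = 461/21
k=3  a_k=1  p_k/q_k = 483/22
fundamental: x₁=483, y₁=22  (since 233289 − 482·484 = 1)

483 22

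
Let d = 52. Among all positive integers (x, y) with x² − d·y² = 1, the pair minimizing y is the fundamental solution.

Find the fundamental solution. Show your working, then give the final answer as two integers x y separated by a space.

649 90

√52 → a₀=7, period (4,1,2,1,4,14); ℓ=6 even so k=5
a_0=7:  p_0=7·1+0=7,  q_0=7·0+1=1
…
a_3=2:  p_3=2·36+29=101,  q_3=2·5+4=14
a_4=1:  p_4=1·101+36=137,  q_4=1·14+5=19
a_5=4:  p_5=4·137+101=649,  q_5=4·19+14=90
→ (649, 90).  Check: 649²=421201, 52·90²=421200, difference 1.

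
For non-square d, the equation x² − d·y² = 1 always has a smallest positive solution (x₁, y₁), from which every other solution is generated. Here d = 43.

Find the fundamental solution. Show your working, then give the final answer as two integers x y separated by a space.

3482 531

[6; 1,1,3,1,5,1,3,1,1,12] for √43; ℓ=10 ⇒ convergent index 9
k=0  a_k=6  p_k/q_k = 6/1
…
k=2  a_k=1  p_k/q_k = 13/2
…
k=5  a_k=5  p_k/q_k = 341/52
…
k=8  a_k=1  p_k/q_k = 1941/296
k=9  a_k=1  p_k/q_k = 3482/531
fundamental: x₁=3482, y₁=531  (since 12124324 − 43·281961 = 1)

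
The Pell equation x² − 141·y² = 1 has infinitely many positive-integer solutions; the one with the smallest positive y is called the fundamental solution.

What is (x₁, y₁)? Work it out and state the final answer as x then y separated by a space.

√141 → a₀=11, period (1,6,1,22); ℓ=4 even so k=3
k=0  a_k=11  p_k/q_k = 11/1
k=1  a_k=1  p_k/q_k = 12/1
k=2  a_k=6  p_k/q_k = 83/7
k=3  a_k=1  p_k/q_k = 95/8
(x₁, y₁) = (95, 8);  95² − 141·8² = 1 ✓

95 8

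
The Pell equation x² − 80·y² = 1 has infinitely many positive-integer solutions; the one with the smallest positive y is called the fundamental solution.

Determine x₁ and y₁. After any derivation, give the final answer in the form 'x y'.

9 1

[8; 1,16] for √80; ℓ=2 ⇒ convergent index 1
step 0: (8, 1)  from 8·(1,0) + (0,1)
step 1: (9, 1)  from 1·(8,1) + (1,0)
(x₁, y₁) = (9, 1);  9² − 80·1² = 1 ✓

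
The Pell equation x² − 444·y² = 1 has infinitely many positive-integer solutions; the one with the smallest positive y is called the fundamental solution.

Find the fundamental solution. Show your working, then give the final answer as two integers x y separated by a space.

295 14

[21; 14,42] for √444; ℓ=2 ⇒ convergent index 1
k=0  a_k=21  p_k/q_k = 21/1
k=1  a_k=14  p_k/q_k = 295/14
fundamental: x₁=295, y₁=14  (since 87025 − 444·196 = 1)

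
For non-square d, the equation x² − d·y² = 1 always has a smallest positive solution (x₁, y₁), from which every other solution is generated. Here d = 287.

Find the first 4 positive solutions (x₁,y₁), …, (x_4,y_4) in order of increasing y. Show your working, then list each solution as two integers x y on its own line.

[16; 1,15,1,32] for √287; ℓ=4 ⇒ convergent index 3
a_0=16:  p_0=16·1+0=16,  q_0=16·0+1=1
…
a_2=15:  p_2=15·17+16=271,  q_2=15·1+1=16
a_3=1:  p_3=1·271+17=288,  q_3=1·16+1=17
fundamental: x₁=288, y₁=17  (since 82944 − 287·289 = 1)
(288+17√287)^2 = 165887 + 9792√287
(288+17√287)^3 = 95550624 + 5640175√287
(288+17√287)^4 = 55036993537 + 3248731008√287

288 17
165887 9792
95550624 5640175
55036993537 3248731008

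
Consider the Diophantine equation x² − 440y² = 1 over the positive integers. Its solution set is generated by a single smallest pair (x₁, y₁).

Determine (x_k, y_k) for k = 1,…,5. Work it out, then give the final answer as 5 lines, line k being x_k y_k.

√440 = [20; 1,40, …], period ℓ=2 (even) → k=1
i=0: a=20 ⇒ p=20, q=1
i=1: a=1 ⇒ p=21, q=1
fundamental: x₁=21, y₁=1  (since 441 − 440·1 = 1)
n=2: (21,1)∘(21,1) = (21·21+440·1·1, 21·1+1·21) = (881,42)
n=3: (881,42)∘(21,1) = (21·881+440·1·42, 21·42+1·881) = (36981,1763)
n=4: (36981,1763)∘(21,1) = (21·36981+440·1·1763, 21·1763+1·36981) = (1552321,74004)
n=5: (1552321,74004)∘(21,1) = (21·1552321+440·1·74004, 21·74004+1·1552321) = (65160501,3106405)

21 1
881 42
36981 1763
1552321 74004
65160501 3106405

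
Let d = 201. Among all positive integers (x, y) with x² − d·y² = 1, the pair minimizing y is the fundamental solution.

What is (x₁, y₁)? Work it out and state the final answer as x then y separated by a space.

d=201: √d = [14; 5,1,1,1,2,…,1,5,28] (ℓ=14, even), read p_13/q_13
i=0: a=14 ⇒ p=14, q=1
…
i=5: a=2 ⇒ p=638, q=45
i=6: a=1 ⇒ p=879, q=62
…
i=8: a=1 ⇒ p=8549, q=603
i=9: a=2 ⇒ p=24768, q=1747
i=10: a=1 ⇒ p=33317, q=2350
…
i=12: a=1 ⇒ p=91402, q=6447
i=13: a=5 ⇒ p=515095, q=36332
(x₁, y₁) = (515095, 36332);  515095² − 201·36332² = 1 ✓

515095 36332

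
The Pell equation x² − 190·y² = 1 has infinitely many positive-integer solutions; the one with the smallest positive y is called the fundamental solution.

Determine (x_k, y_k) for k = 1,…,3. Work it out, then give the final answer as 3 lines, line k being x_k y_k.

52021 3774
5412368881 392654508
563113683064981 40852560317562

√190 → a₀=13, period (1,3,1,1,1,…,3,1,26); ℓ=14 even so k=13
k=0  a_k=13  p_k/q_k = 13/1
…
k=12  a_k=3  p_k/q_k = 40787/2959
k=13  a_k=1  p_k/q_k = 52021/3774
→ (52021, 3774).  Check: 52021²=2706184441, 190·3774²=2706184440, difference 1.
k=2:  x_2 = 52021·52021+190·3774·3774 = 5412368881,  y_2 = 52021·3774+3774·52021 = 392654508
k=3:  x_3 = 52021·5412368881+190·3774·392654508 = 563113683064981,  y_3 = 52021·392654508+3774·5412368881 = 40852560317562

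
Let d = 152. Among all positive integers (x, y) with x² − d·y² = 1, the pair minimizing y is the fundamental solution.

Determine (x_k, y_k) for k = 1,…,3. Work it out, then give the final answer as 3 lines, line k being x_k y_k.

37 3
2737 222
202501 16425

d=152: √d = [12; 3,24] (ℓ=2, even), read p_1/q_1
step 0: (12, 1)  from 12·(1,0) + (0,1)
step 1: (37, 3)  from 3·(12,1) + (1,0)
(x₁, y₁) = (37, 3);  37² − 152·3² = 1 ✓
k=2:  x_2 = 37·37+152·3·3 = 2737,  y_2 = 37·3+3·37 = 222
k=3:  x_3 = 37·2737+152·3·222 = 202501,  y_3 = 37·222+3·2737 = 16425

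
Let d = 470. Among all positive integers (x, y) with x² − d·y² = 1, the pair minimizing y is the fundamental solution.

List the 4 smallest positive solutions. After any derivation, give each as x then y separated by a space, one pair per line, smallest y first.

[21; 1,2,8,2,1,42] for √470; ℓ=6 ⇒ convergent index 5
a_0=21:  p_0=21·1+0=21,  q_0=21·0+1=1
…
a_2=2:  p_2=2·22+21=65,  q_2=2·1+1=3
a_3=8:  p_3=8·65+22=542,  q_3=8·3+1=25
a_4=2:  p_4=2·542+65=1149,  q_4=2·25+3=53
a_5=1:  p_5=1·1149+542=1691,  q_5=1·53+25=78
(x₁, y₁) = (1691, 78);  1691² − 470·78² = 1 ✓
(1691+78√470)^2 = 5718961 + 263796√470
(1691+78√470)^3 = 19341524411 + 892157994√470
(1691+78√470)^4 = 65413029839041 + 3017278071912√470

1691 78
5718961 263796
19341524411 892157994
65413029839041 3017278071912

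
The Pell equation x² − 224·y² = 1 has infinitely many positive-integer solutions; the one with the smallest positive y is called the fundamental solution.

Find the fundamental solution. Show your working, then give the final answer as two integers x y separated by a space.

[14; 1,28] for √224; ℓ=2 ⇒ convergent index 1
step 0: (14, 1)  from 14·(1,0) + (0,1)
step 1: (15, 1)  from 1·(14,1) + (1,0)
→ (15, 1).  Check: 15²=225, 224·1²=224, difference 1.

15 1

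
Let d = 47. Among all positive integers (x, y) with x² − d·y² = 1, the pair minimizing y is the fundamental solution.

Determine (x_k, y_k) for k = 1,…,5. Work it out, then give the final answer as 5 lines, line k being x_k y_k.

48 7
4607 672
442224 64505
42448897 6191808
4074651888 594349063

[6; 1,5,1,12] for √47; ℓ=4 ⇒ convergent index 3
step 0: (6, 1)  from 6·(1,0) + (0,1)
…
step 2: (41, 6)  from 5·(7,1) + (6,1)
step 3: (48, 7)  from 1·(41,6) + (7,1)
→ (48, 7).  Check: 48²=2304, 47·7²=2303, difference 1.
(48+7√47)^2 = 4607 + 672√47
(48+7√47)^3 = 442224 + 64505√47
(48+7√47)^4 = 42448897 + 6191808√47
(48+7√47)^5 = 4074651888 + 594349063√47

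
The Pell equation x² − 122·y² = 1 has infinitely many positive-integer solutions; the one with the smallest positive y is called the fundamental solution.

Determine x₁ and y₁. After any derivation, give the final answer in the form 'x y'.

243 22

[11; 22] for √122; ℓ=1 ⇒ convergent index 1
step 0: (11, 1)  from 11·(1,0) + (0,1)
step 1: (243, 22)  from 22·(11,1) + (1,0)
(x₁, y₁) = (243, 22);  243² − 122·22² = 1 ✓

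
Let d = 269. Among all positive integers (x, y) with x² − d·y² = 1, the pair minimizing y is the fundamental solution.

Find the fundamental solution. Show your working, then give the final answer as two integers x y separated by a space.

13449 820

d=269: √d = [16; 2,2,32] (ℓ=3, odd), read p_5/q_5
a_0=16:  p_0=16·1+0=16,  q_0=16·0+1=1
a_1=2:  p_1=2·16+1=33,  q_1=2·1+0=2
…
a_3=32:  p_3=32·82+33=2657,  q_3=32·5+2=162
a_4=2:  p_4=2·2657+82=5396,  q_4=2·162+5=329
a_5=2:  p_5=2·5396+2657=13449,  q_5=2·329+162=820
(x₁, y₁) = (13449, 820);  13449² − 269·820² = 1 ✓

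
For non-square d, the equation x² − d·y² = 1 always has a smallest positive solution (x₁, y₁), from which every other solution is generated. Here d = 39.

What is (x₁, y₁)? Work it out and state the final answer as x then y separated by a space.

25 4

[6; 4,12] for √39; ℓ=2 ⇒ convergent index 1
k=0  a_k=6  p_k/q_k = 6/1
k=1  a_k=4  p_k/q_k = 25/4
fundamental: x₁=25, y₁=4  (since 625 − 39·16 = 1)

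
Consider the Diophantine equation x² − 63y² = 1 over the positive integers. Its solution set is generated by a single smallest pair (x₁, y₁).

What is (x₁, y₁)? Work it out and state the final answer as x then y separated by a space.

8 1

d=63: √d = [7; 1,14] (ℓ=2, even), read p_1/q_1
k=0  a_k=7  p_k/q_k = 7/1
k=1  a_k=1  p_k/q_k = 8/1
(x₁, y₁) = (8, 1);  8² − 63·1² = 1 ✓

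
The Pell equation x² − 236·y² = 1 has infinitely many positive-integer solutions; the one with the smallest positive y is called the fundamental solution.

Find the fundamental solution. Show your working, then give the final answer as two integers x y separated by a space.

d=236: √d = [15; 2,1,3,5,1,6,1,5,3,1,2,30] (ℓ=12, even), read p_11/q_11
i=0: a=15 ⇒ p=15, q=1
i=1: a=2 ⇒ p=31, q=2
i=2: a=1 ⇒ p=46, q=3
…
i=10: a=1 ⇒ p=203535, q=13249
i=11: a=2 ⇒ p=561799, q=36570
(x₁, y₁) = (561799, 36570);  561799² − 236·36570² = 1 ✓

561799 36570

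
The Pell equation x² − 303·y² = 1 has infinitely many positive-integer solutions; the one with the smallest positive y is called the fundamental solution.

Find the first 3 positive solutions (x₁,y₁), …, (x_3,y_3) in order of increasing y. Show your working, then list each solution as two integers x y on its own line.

2524 145
12741151 731960
64317327724 3694933935

[17; 2,2,5,2,2,34] for √303; ℓ=6 ⇒ convergent index 5
k=0  a_k=17  p_k/q_k = 17/1
…
k=2  a_k=2  p_k/q_k = 87/5
k=3  a_k=5  p_k/q_k = 470/27
k=4  a_k=2  p_k/q_k = 1027/59
k=5  a_k=2  p_k/q_k = 2524/145
fundamental: x₁=2524, y₁=145  (since 6370576 − 303·21025 = 1)
n=2: (2524,145)∘(2524,145) = (2524·2524+303·145·145, 2524·145+145·2524) = (12741151,731960)
n=3: (12741151,731960)∘(2524,145) = (2524·12741151+303·145·731960, 2524·731960+145·12741151) = (64317327724,3694933935)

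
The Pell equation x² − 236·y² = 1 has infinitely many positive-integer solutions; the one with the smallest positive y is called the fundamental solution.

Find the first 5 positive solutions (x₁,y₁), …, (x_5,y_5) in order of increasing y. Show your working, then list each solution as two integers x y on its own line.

[15; 2,1,3,5,1,6,1,5,3,1,2,30] for √236; ℓ=12 ⇒ convergent index 11
i=0: a=15 ⇒ p=15, q=1
i=1: a=2 ⇒ p=31, q=2
i=2: a=1 ⇒ p=46, q=3
i=3: a=3 ⇒ p=169, q=11
i=4: a=5 ⇒ p=891, q=58
i=5: a=1 ⇒ p=1060, q=69
i=6: a=6 ⇒ p=7251, q=472
i=7: a=1 ⇒ p=8311, q=541
…
i=9: a=3 ⇒ p=154729, q=10072
i=10: a=1 ⇒ p=203535, q=13249
i=11: a=2 ⇒ p=561799, q=36570
fundamental: x₁=561799, y₁=36570  (since 315618116401 − 236·1337364900 = 1)
k=2:  x_2 = 561799·561799+236·36570·36570 = 631236232801,  y_2 = 561799·36570+36570·561799 = 41089978860
k=3:  x_3 = 561799·631236232801+236·36570·41089978860 = 709255768702176199,  y_3 = 561799·41089978860+36570·631236232801 = 46168618067101710
k=4:  x_4 = 561799·709255768702176199+236·36570·46168618067101710 = 796918363201596536611201,  y_4 = 561799·46168618067101710+36570·709255768702176199 = 51874966922918257173720
k=5:  x_5 = 561799·796918363201596536611201+236·36570·51874966922918257173720 = 895415879055878209574570044999,  y_5 = 561799·51874966922918257173720+36570·796918363201596536611201 = 58286609084610939305810342850

561799 36570
631236232801 41089978860
709255768702176199 46168618067101710
796918363201596536611201 51874966922918257173720
895415879055878209574570044999 58286609084610939305810342850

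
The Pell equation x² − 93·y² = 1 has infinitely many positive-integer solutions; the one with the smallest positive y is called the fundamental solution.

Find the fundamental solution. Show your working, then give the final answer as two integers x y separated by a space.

[9; 1,1,1,4,6,4,1,1,1,18] for √93; ℓ=10 ⇒ convergent index 9
a_0=9:  p_0=9·1+0=9,  q_0=9·0+1=1
…
a_3=1:  p_3=1·19+10=29,  q_3=1·2+1=3
…
a_6=4:  p_6=4·839+135=3491,  q_6=4·87+14=362
a_7=1:  p_7=1·3491+839=4330,  q_7=1·362+87=449
a_8=1:  p_8=1·4330+3491=7821,  q_8=1·449+362=811
a_9=1:  p_9=1·7821+4330=12151,  q_9=1·811+449=1260
→ (12151, 1260).  Check: 12151²=147646801, 93·1260²=147646800, difference 1.

12151 1260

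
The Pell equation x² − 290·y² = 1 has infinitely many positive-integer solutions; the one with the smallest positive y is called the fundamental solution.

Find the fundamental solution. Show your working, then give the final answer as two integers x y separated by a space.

579 34

d=290: √d = [17; 34] (ℓ=1, odd), read p_1/q_1
k=0  a_k=17  p_k/q_k = 17/1
k=1  a_k=34  p_k/q_k = 579/34
(x₁, y₁) = (579, 34);  579² − 290·34² = 1 ✓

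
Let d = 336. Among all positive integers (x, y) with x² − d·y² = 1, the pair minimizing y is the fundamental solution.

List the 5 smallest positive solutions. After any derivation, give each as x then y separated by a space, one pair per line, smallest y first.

55 3
6049 330
665335 36297
73180801 3992340
8049222775 439121103

d=336: √d = [18; 3,36] (ℓ=2, even), read p_1/q_1
k=0  a_k=18  p_k/q_k = 18/1
k=1  a_k=3  p_k/q_k = 55/3
(x₁, y₁) = (55, 3);  55² − 336·3² = 1 ✓
n=2: (55,3)∘(55,3) = (55·55+336·3·3, 55·3+3·55) = (6049,330)
n=3: (6049,330)∘(55,3) = (55·6049+336·3·330, 55·330+3·6049) = (665335,36297)
n=4: (665335,36297)∘(55,3) = (55·665335+336·3·36297, 55·36297+3·665335) = (73180801,3992340)
n=5: (73180801,3992340)∘(55,3) = (55·73180801+336·3·3992340, 55·3992340+3·73180801) = (8049222775,439121103)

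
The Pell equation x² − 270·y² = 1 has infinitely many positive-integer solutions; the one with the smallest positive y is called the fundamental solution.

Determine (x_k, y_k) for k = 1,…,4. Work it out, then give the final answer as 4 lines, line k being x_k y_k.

√270 → a₀=16, period (2,3,6,3,2,32); ℓ=6 even so k=5
a_0=16:  p_0=16·1+0=16,  q_0=16·0+1=1
a_1=2:  p_1=2·16+1=33,  q_1=2·1+0=2
…
a_4=3:  p_4=3·723+115=2284,  q_4=3·44+7=139
a_5=2:  p_5=2·2284+723=5291,  q_5=2·139+44=322
(x₁, y₁) = (5291, 322);  5291² − 270·322² = 1 ✓
(x_2, y_2) = (5291·5291 + 270·322·322, 5291·322 + 322·5291) = (55989361, 3407404)
(x_3, y_3) = (5291·55989361 + 270·322·3407404, 5291·3407404 + 322·55989361) = (592479412811, 36057148806)
(x_4, y_4) = (5291·592479412811 + 270·322·36057148806, 5291·36057148806 + 322·592479412811) = (6269617090376641, 381556745257688)

5291 322
55989361 3407404
592479412811 36057148806
6269617090376641 381556745257688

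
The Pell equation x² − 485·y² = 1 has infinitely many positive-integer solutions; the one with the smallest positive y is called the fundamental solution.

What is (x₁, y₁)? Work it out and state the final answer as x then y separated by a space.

√485 → a₀=22, period (44); ℓ=1 odd so k=1
step 0: (22, 1)  from 22·(1,0) + (0,1)
step 1: (969, 44)  from 44·(22,1) + (1,0)
(x₁, y₁) = (969, 44);  969² − 485·44² = 1 ✓

969 44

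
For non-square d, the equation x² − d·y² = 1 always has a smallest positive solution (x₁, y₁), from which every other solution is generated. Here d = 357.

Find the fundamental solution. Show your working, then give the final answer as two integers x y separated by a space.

3401 180

[18; 1,8,2,8,1,36] for √357; ℓ=6 ⇒ convergent index 5
step 0: (18, 1)  from 18·(1,0) + (0,1)
step 1: (19, 1)  from 1·(18,1) + (1,0)
…
step 3: (359, 19)  from 2·(170,9) + (19,1)
step 4: (3042, 161)  from 8·(359,19) + (170,9)
step 5: (3401, 180)  from 1·(3042,161) + (359,19)
→ (3401, 180).  Check: 3401²=11566801, 357·180²=11566800, difference 1.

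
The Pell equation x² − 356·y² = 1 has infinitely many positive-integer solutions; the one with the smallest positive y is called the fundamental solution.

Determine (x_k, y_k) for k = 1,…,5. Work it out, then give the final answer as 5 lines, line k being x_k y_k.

500001 26500
500002000001 26500053000
500003000004500001 26500106000079500
500004000010000008000001 26500159000265000106000
500005000017500025000012500001 26500212000556500530000132500

[18; 1,6,1,1,2,…,6,1,36] for √356; ℓ=14 ⇒ convergent index 13
i=0: a=18 ⇒ p=18, q=1
…
i=2: a=6 ⇒ p=132, q=7
i=3: a=1 ⇒ p=151, q=8
…
i=5: a=2 ⇒ p=717, q=38
i=6: a=1 ⇒ p=1000, q=53
…
i=8: a=1 ⇒ p=9717, q=515
i=9: a=2 ⇒ p=28151, q=1492
i=10: a=1 ⇒ p=37868, q=2007
…
i=12: a=6 ⇒ p=433982, q=23001
i=13: a=1 ⇒ p=500001, q=26500
fundamental: x₁=500001, y₁=26500  (since 250001000001 − 356·702250000 = 1)
(x_2, y_2) = (500001·500001 + 356·26500·26500, 500001·26500 + 26500·500001) = (500002000001, 26500053000)
(x_3, y_3) = (500001·500002000001 + 356·26500·26500053000, 500001·26500053000 + 26500·500002000001) = (500003000004500001, 26500106000079500)
(x_4, y_4) = (500001·500003000004500001 + 356·26500·26500106000079500, 500001·26500106000079500 + 26500·500003000004500001) = (500004000010000008000001, 26500159000265000106000)
(x_5, y_5) = (500001·500004000010000008000001 + 356·26500·26500159000265000106000, 500001·26500159000265000106000 + 26500·500004000010000008000001) = (500005000017500025000012500001, 26500212000556500530000132500)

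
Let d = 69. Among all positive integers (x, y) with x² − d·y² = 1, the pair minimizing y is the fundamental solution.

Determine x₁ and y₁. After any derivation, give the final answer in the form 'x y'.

7775 936

√69 → a₀=8, period (3,3,1,4,1,3,3,16); ℓ=8 even so k=7
i=0: a=8 ⇒ p=8, q=1
i=1: a=3 ⇒ p=25, q=3
i=2: a=3 ⇒ p=83, q=10
i=3: a=1 ⇒ p=108, q=13
i=4: a=4 ⇒ p=515, q=62
i=5: a=1 ⇒ p=623, q=75
i=6: a=3 ⇒ p=2384, q=287
i=7: a=3 ⇒ p=7775, q=936
(x₁, y₁) = (7775, 936);  7775² − 69·936² = 1 ✓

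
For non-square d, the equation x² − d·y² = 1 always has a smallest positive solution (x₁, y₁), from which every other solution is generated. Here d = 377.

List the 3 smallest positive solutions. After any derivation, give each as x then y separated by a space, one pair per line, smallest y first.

[19; 2,2,2,38] for √377; ℓ=4 ⇒ convergent index 3
k=0  a_k=19  p_k/q_k = 19/1
k=1  a_k=2  p_k/q_k = 39/2
k=2  a_k=2  p_k/q_k = 97/5
k=3  a_k=2  p_k/q_k = 233/12
fundamental: x₁=233, y₁=12  (since 54289 − 377·144 = 1)
(x_2, y_2) = (233·233 + 377·12·12, 233·12 + 12·233) = (108577, 5592)
(x_3, y_3) = (233·108577 + 377·12·5592, 233·5592 + 12·108577) = (50596649, 2605860)

233 12
108577 5592
50596649 2605860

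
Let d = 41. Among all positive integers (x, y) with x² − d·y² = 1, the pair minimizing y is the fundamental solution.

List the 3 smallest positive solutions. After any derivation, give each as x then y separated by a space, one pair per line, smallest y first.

2049 320
8396801 1311360
34410088449 5373952960

d=41: √d = [6; 2,2,12] (ℓ=3, odd), read p_5/q_5
a_0=6:  p_0=6·1+0=6,  q_0=6·0+1=1
a_1=2:  p_1=2·6+1=13,  q_1=2·1+0=2
…
a_3=12:  p_3=12·32+13=397,  q_3=12·5+2=62
a_4=2:  p_4=2·397+32=826,  q_4=2·62+5=129
a_5=2:  p_5=2·826+397=2049,  q_5=2·129+62=320
→ (2049, 320).  Check: 2049²=4198401, 41·320²=4198400, difference 1.
k=2:  x_2 = 2049·2049+41·320·320 = 8396801,  y_2 = 2049·320+320·2049 = 1311360
k=3:  x_3 = 2049·8396801+41·320·1311360 = 34410088449,  y_3 = 2049·1311360+320·8396801 = 5373952960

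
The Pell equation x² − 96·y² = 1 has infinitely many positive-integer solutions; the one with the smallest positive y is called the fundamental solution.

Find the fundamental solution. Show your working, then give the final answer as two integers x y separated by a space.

49 5

d=96: √d = [9; 1,3,1,18] (ℓ=4, even), read p_3/q_3
a_0=9:  p_0=9·1+0=9,  q_0=9·0+1=1
…
a_2=3:  p_2=3·10+9=39,  q_2=3·1+1=4
a_3=1:  p_3=1·39+10=49,  q_3=1·4+1=5
→ (49, 5).  Check: 49²=2401, 96·5²=2400, difference 1.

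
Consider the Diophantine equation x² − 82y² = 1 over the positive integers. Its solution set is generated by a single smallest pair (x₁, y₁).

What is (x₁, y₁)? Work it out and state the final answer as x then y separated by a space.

163 18

√82 = [9; 18, …], period ℓ=1 (odd) → k=1
a_0=9:  p_0=9·1+0=9,  q_0=9·0+1=1
a_1=18:  p_1=18·9+1=163,  q_1=18·1+0=18
(x₁, y₁) = (163, 18);  163² − 82·18² = 1 ✓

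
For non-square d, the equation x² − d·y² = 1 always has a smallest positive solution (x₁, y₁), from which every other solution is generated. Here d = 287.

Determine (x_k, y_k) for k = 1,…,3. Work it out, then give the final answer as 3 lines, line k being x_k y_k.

[16; 1,15,1,32] for √287; ℓ=4 ⇒ convergent index 3
step 0: (16, 1)  from 16·(1,0) + (0,1)
step 1: (17, 1)  from 1·(16,1) + (1,0)
step 2: (271, 16)  from 15·(17,1) + (16,1)
step 3: (288, 17)  from 1·(271,16) + (17,1)
fundamental: x₁=288, y₁=17  (since 82944 − 287·289 = 1)
k=2:  x_2 = 288·288+287·17·17 = 165887,  y_2 = 288·17+17·288 = 9792
k=3:  x_3 = 288·165887+287·17·9792 = 95550624,  y_3 = 288·9792+17·165887 = 5640175

288 17
165887 9792
95550624 5640175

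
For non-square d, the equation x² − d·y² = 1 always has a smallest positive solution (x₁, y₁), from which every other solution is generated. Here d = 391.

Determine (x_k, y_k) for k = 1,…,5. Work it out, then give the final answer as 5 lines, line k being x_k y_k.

√391 = [19; 1,3,2,2,1,…,3,1,38, …], period ℓ=16 (even) → k=15
step 0: (19, 1)  from 19·(1,0) + (0,1)
…
step 4: (435, 22)  from 2·(178,9) + (79,4)
step 5: (613, 31)  from 1·(435,22) + (178,9)
step 6: (1048, 53)  from 1·(613,31) + (435,22)
…
step 12: (696292, 35213)  from 2·(268013,13554) + (160266,8105)
…
step 14: (5678083, 287153)  from 3·(1660597,83980) + (696292,35213)
step 15: (7338680, 371133)  from 1·(5678083,287153) + (1660597,83980)
(x₁, y₁) = (7338680, 371133);  7338680² − 391·371133² = 1 ✓
k=2:  x_2 = 7338680·7338680+391·371133·371133 = 107712448284799,  y_2 = 7338680·371133+371133·7338680 = 5447252648880
k=3:  x_3 = 7338680·107712448284799+391·371133·5447252648880 = 1580934379957370111960,  y_3 = 7338680·5447252648880+371133·107712448284799 = 79951288138564985667
k=4:  x_4 = 7338680·1580934379957370111960+391·371133·79951288138564985667 = 23203943031010998074028940801,  y_4 = 7338680·79951288138564985667+371133·1580934379957370111960 = 1173473838473442730776750240
k=5:  x_5 = 7338680·23203943031010998074028940801+391·371133·1173473838473442730776750240 = 340572625285638001757449457184853400,  y_5 = 7338680·1173473838473442730776750240+371133·23203943031010998074028940801 = 17223497977856489447705304337580733

7338680 371133
107712448284799 5447252648880
1580934379957370111960 79951288138564985667
23203943031010998074028940801 1173473838473442730776750240
340572625285638001757449457184853400 17223497977856489447705304337580733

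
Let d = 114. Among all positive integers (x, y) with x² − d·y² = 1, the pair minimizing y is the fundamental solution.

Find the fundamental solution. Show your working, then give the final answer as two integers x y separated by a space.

d=114: √d = [10; 1,2,10,2,1,20] (ℓ=6, even), read p_5/q_5
k=0  a_k=10  p_k/q_k = 10/1
…
k=2  a_k=2  p_k/q_k = 32/3
…
k=4  a_k=2  p_k/q_k = 694/65
k=5  a_k=1  p_k/q_k = 1025/96
(x₁, y₁) = (1025, 96);  1025² − 114·96² = 1 ✓

1025 96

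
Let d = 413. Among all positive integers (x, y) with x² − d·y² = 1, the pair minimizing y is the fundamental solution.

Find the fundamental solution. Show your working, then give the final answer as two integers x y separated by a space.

√413 = [20; 3,9,1,4,1,9,3,40, …], period ℓ=8 (even) → k=7
a_0=20:  p_0=20·1+0=20,  q_0=20·0+1=1
a_1=3:  p_1=3·20+1=61,  q_1=3·1+0=3
…
a_5=1:  p_5=1·3089+630=3719,  q_5=1·152+31=183
a_6=9:  p_6=9·3719+3089=36560,  q_6=9·183+152=1799
a_7=3:  p_7=3·36560+3719=113399,  q_7=3·1799+183=5580
→ (113399, 5580).  Check: 113399²=12859333201, 413·5580²=12859333200, difference 1.

113399 5580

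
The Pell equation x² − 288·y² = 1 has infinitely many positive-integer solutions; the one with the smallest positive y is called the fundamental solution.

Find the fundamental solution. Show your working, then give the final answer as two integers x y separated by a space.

[16; 1,32] for √288; ℓ=2 ⇒ convergent index 1
k=0  a_k=16  p_k/q_k = 16/1
k=1  a_k=1  p_k/q_k = 17/1
fundamental: x₁=17, y₁=1  (since 289 − 288·1 = 1)

17 1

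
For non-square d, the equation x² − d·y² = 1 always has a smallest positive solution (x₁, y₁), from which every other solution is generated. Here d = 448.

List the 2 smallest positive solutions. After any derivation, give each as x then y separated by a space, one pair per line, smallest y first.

d=448: √d = [21; 6,42] (ℓ=2, even), read p_1/q_1
k=0  a_k=21  p_k/q_k = 21/1
k=1  a_k=6  p_k/q_k = 127/6
→ (127, 6).  Check: 127²=16129, 448·6²=16128, difference 1.
(127+6√448)^2 = 32257 + 1524√448

127 6
32257 1524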